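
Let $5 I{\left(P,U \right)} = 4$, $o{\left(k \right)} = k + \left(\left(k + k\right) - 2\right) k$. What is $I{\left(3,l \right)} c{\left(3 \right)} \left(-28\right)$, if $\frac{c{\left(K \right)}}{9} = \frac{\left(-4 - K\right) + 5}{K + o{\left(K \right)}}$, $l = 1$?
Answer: $\frac{112}{5} \approx 22.4$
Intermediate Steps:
$o{\left(k \right)} = k + k \left(-2 + 2 k\right)$ ($o{\left(k \right)} = k + \left(2 k - 2\right) k = k + \left(-2 + 2 k\right) k = k + k \left(-2 + 2 k\right)$)
$I{\left(P,U \right)} = \frac{4}{5}$ ($I{\left(P,U \right)} = \frac{1}{5} \cdot 4 = \frac{4}{5}$)
$c{\left(K \right)} = \frac{9 \left(1 - K\right)}{K + K \left(-1 + 2 K\right)}$ ($c{\left(K \right)} = 9 \frac{\left(-4 - K\right) + 5}{K + K \left(-1 + 2 K\right)} = 9 \frac{1 - K}{K + K \left(-1 + 2 K\right)} = \frac{9 \left(1 - K\right)}{K + K \left(-1 + 2 K\right)}$)
$I{\left(3,l \right)} c{\left(3 \right)} \left(-28\right) = \frac{4 \frac{9 \left(1 - 3\right)}{2 \cdot 9}}{5} \left(-28\right) = \frac{4 \cdot \frac{9}{2} \cdot \frac{1}{9} \left(1 - 3\right)}{5} \left(-28\right) = \frac{4 \cdot \frac{9}{2} \cdot \frac{1}{9} \left(-2\right)}{5} \left(-28\right) = \frac{4}{5} \left(-1\right) \left(-28\right) = \left(- \frac{4}{5}\right) \left(-28\right) = \frac{112}{5}$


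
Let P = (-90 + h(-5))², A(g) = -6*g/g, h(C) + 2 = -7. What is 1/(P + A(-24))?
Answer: 1/9795 ≈ 0.00010209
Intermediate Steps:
h(C) = -9 (h(C) = -2 - 7 = -9)
A(g) = -6 (A(g) = -6*1 = -6)
P = 9801 (P = (-90 - 9)² = (-99)² = 9801)
1/(P + A(-24)) = 1/(9801 - 6) = 1/9795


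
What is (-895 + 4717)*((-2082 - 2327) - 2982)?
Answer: -28248402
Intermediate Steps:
(-895 + 4717)*((-2082 - 2327) - 2982) = 3822*(-4409 - 2982) = 3822*(-7391) = -28248402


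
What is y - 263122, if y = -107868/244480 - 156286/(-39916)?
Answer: -160480325104173/609916480 ≈ -2.6312e+5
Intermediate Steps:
y = 2118946387/609916480 (y = -107868*1/244480 - 156286*(-1/39916) = -26967/61120 + 78143/19958 = 2118946387/609916480 ≈ 3.4742)
y - 263122 = 2118946387/609916480 - 263122 = -160480325104173/609916480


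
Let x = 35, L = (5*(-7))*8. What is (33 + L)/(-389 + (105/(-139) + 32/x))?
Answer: 1201655/1891712 ≈ 0.63522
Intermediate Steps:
L = -280 (L = -35*8 = -280)
(33 + L)/(-389 + (105/(-139) + 32/x)) = (33 - 280)/(-389 + (105/(-139) + 32/35)) = -247/(-389 + (105*(-1/139) + 32*(1/35))) = -247/(-389 + (-105/139 + 32/35)) = -247/(-389 + 773/4865) = -247/(-1891712/4865) = -247*(-4865/1891712) = 1201655/1891712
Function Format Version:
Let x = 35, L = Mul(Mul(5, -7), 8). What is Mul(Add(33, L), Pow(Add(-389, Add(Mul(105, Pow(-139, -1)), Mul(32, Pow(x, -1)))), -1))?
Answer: Rational(1201655, 1891712) ≈ 0.63522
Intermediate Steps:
L = -280 (L = Mul(-35, 8) = -280)
Mul(Add(33, L), Pow(Add(-389, Add(Mul(105, Pow(-139, -1)), Mul(32, Pow(x, -1)))), -1)) = Mul(Add(33, -280), Pow(Add(-389, Add(Mul(105, Pow(-139, -1)), Mul(32, Pow(35, -1)))), -1)) = Mul(-247, Pow(Add(-389, Add(Mul(105, Rational(-1, 139)), Mul(32, Rational(1, 35)))), -1)) = Mul(-247, Pow(Add(-389, Add(Rational(-105, 139), Rational(32, 35))), -1)) = Mul(-247, Pow(Add(-389, Rational(773, 4865)), -1)) = Mul(-247, Pow(Rational(-1891712, 4865), -1)) = Mul(-247, Rational(-4865, 1891712)) = Rational(1201655, 1891712)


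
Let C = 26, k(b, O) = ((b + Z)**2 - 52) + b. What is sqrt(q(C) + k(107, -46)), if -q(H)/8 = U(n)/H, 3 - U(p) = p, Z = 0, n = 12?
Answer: 2*sqrt(486161)/13 ≈ 107.27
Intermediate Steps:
U(p) = 3 - p
k(b, O) = -52 + b + b**2 (k(b, O) = ((b + 0)**2 - 52) + b = (b**2 - 52) + b = (-52 + b**2) + b = -52 + b + b**2)
q(H) = 72/H (q(H) = -8*(3 - 1*12)/H = -8*(3 - 12)/H = -(-72)/H = 72/H)
sqrt(q(C) + k(107, -46)) = sqrt(72/26 + (-52 + 107 + 107**2)) = sqrt(72*(1/26) + (-52 + 107 + 11449)) = sqrt(36/13 + 11504) = sqrt(149588/13) = 2*sqrt(486161)/13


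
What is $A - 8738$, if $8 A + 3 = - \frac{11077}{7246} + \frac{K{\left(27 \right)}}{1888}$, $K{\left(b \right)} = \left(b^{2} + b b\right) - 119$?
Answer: $- \frac{478185144659}{54721792} \approx -8738.5$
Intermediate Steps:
$K{\left(b \right)} = -119 + 2 b^{2}$ ($K{\left(b \right)} = \left(b^{2} + b^{2}\right) - 119 = 2 b^{2} - 119 = -119 + 2 b^{2}$)
$A = - \frac{26126163}{54721792}$ ($A = - \frac{3}{8} + \frac{- \frac{11077}{7246} + \frac{-119 + 2 \cdot 27^{2}}{1888}}{8} = - \frac{3}{8} + \frac{\left(-11077\right) \frac{1}{7246} + \left(-119 + 2 \cdot 729\right) \frac{1}{1888}}{8} = - \frac{3}{8} + \frac{- \frac{11077}{7246} + \left(-119 + 1458\right) \frac{1}{1888}}{8} = - \frac{3}{8} + \frac{- \frac{11077}{7246} + 1339 \cdot \frac{1}{1888}}{8} = - \frac{3}{8} + \frac{- \frac{11077}{7246} + \frac{1339}{1888}}{8} = - \frac{3}{8} + \frac{1}{8} \left(- \frac{5605491}{6840224}\right) = - \frac{3}{8} - \frac{5605491}{54721792} = - \frac{26126163}{54721792} \approx -0.47744$)
$A - 8738 = - \frac{26126163}{54721792} - 8738 = - \frac{478185144659}{54721792}$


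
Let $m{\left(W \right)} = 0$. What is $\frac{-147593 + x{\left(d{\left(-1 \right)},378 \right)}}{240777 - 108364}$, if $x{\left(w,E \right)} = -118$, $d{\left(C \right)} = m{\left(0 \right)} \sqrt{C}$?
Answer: $- \frac{147711}{132413} \approx -1.1155$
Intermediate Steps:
$d{\left(C \right)} = 0$ ($d{\left(C \right)} = 0 \sqrt{C} = 0$)
$\frac{-147593 + x{\left(d{\left(-1 \right)},378 \right)}}{240777 - 108364} = \frac{-147593 - 118}{240777 - 108364} = - \frac{147711}{132413}$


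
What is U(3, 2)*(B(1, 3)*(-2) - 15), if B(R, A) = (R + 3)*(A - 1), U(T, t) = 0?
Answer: 0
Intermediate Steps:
B(R, A) = (-1 + A)*(3 + R) (B(R, A) = (3 + R)*(-1 + A) = (-1 + A)*(3 + R))
U(3, 2)*(B(1, 3)*(-2) - 15) = 0*((-3 - 1*1 + 3*3 + 3*1)*(-2) - 15) = 0*((-3 - 1 + 9 + 3)*(-2) - 15) = 0*(8*(-2) - 15) = 0*(-16 - 15) = 0*(-31) = 0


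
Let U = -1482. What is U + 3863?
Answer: 2381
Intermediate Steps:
U + 3863 = -1482 + 3863 = 2381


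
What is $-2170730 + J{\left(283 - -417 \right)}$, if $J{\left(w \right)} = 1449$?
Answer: $-2169281$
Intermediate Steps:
$-2170730 + J{\left(283 - -417 \right)} = -2170730 + 1449 = -2169281$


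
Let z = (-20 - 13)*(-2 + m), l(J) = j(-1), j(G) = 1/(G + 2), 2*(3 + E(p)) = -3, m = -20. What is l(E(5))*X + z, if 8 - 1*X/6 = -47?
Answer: 1056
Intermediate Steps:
E(p) = -9/2 (E(p) = -3 + (½)*(-3) = -3 - 3/2 = -9/2)
j(G) = 1/(2 + G)
l(J) = 1 (l(J) = 1/(2 - 1) = 1/1 = 1)
X = 330 (X = 48 - 6*(-47) = 48 + 282 = 330)
z = 726 (z = (-20 - 13)*(-2 - 20) = -33*(-22) = 726)
l(E(5))*X + z = 1*330 + 726 = 330 + 726 = 1056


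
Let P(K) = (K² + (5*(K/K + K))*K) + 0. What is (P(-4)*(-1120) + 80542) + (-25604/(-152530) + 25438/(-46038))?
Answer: -8037555917527/1755544035 ≈ -4578.4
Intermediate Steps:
P(K) = K² + K*(5 + 5*K) (P(K) = (K² + (5*(1 + K))*K) + 0 = (K² + (5 + 5*K)*K) + 0 = (K² + K*(5 + 5*K)) + 0 = K² + K*(5 + 5*K))
(P(-4)*(-1120) + 80542) + (-25604/(-152530) + 25438/(-46038)) = (-4*(5 + 6*(-4))*(-1120) + 80542) + (-25604/(-152530) + 25438/(-46038)) = (-4*(5 - 24)*(-1120) + 80542) + (-25604*(-1/152530) + 25438*(-1/46038)) = (-4*(-19)*(-1120) + 80542) + (12802/76265 - 12719/23019) = (76*(-1120) + 80542) - 675325297/1755544035 = (-85120 + 80542) - 675325297/1755544035 = -4578 - 675325297/1755544035 = -8037555917527/1755544035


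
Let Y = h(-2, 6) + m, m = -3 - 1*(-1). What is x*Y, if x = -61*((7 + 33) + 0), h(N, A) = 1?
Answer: 2440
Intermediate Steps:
m = -2 (m = -3 + 1 = -2)
x = -2440 (x = -61*(40 + 0) = -61*40 = -2440)
Y = -1 (Y = 1 - 2 = -1)
x*Y = -2440*(-1) = 2440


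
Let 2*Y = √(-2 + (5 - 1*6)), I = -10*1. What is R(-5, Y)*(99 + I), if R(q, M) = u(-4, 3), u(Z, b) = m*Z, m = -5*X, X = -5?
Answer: -8900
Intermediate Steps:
m = 25 (m = -5*(-5) = 25)
I = -10
u(Z, b) = 25*Z
Y = I*√3/2 (Y = √(-2 + (5 - 1*6))/2 = √(-2 + (5 - 6))/2 = √(-2 - 1)/2 = √(-3)/2 = (I*√3)/2 = I*√3/2 ≈ 0.86602*I)
R(q, M) = -100 (R(q, M) = 25*(-4) = -100)
R(-5, Y)*(99 + I) = -100*(99 - 10) = -100*89 = -8900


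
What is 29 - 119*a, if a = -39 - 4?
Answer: 5146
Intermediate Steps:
a = -43
29 - 119*a = 29 - 119*(-43) = 29 + 5117 = 5146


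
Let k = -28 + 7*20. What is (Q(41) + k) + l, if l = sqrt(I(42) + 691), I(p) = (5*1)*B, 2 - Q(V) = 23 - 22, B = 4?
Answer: 113 + 3*sqrt(79) ≈ 139.66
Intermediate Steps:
Q(V) = 1 (Q(V) = 2 - (23 - 22) = 2 - 1*1 = 2 - 1 = 1)
I(p) = 20 (I(p) = (5*1)*4 = 5*4 = 20)
k = 112 (k = -28 + 140 = 112)
l = 3*sqrt(79) (l = sqrt(20 + 691) = sqrt(711) = 3*sqrt(79) ≈ 26.665)
(Q(41) + k) + l = (1 + 112) + 3*sqrt(79) = 113 + 3*sqrt(79)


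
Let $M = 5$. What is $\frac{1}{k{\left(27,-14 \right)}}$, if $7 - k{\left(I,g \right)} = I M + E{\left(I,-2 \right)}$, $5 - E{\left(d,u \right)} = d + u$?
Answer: $- \frac{1}{108} \approx -0.0092593$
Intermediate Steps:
$E{\left(d,u \right)} = 5 - d - u$ ($E{\left(d,u \right)} = 5 - \left(d + u\right) = 5 - d - u$)
$k{\left(I,g \right)} = - 4 I$ ($k{\left(I,g \right)} = 7 - \left(I 5 - \left(-7 + I\right)\right) = 7 - \left(5 I + \left(5 - I + 2\right)\right) = 7 - \left(5 I - \left(-7 + I\right)\right) = 7 - \left(7 + 4 I\right) = - 4 I$)
$\frac{1}{k{\left(27,-14 \right)}} = \frac{1}{\left(-4\right) 27} = \frac{1}{-108} = - \frac{1}{108}$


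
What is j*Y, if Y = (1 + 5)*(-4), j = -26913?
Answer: 645912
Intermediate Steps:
Y = -24 (Y = 6*(-4) = -24)
j*Y = -26913*(-24) = 645912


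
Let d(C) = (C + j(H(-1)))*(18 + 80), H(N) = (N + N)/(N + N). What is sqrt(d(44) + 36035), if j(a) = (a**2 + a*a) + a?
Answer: sqrt(40641) ≈ 201.60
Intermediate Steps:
H(N) = 1 (H(N) = (2*N)/((2*N)) = (2*N)*(1/(2*N)) = 1)
j(a) = a + 2*a**2 (j(a) = (a**2 + a**2) + a = 2*a**2 + a = a + 2*a**2)
d(C) = 294 + 98*C (d(C) = (C + 1*(1 + 2*1))*(18 + 80) = (C + 1*(1 + 2))*98 = (C + 1*3)*98 = (C + 3)*98 = (3 + C)*98 = 294 + 98*C)
sqrt(d(44) + 36035) = sqrt((294 + 98*44) + 36035) = sqrt((294 + 4312) + 36035) = sqrt(4606 + 36035) = sqrt(40641)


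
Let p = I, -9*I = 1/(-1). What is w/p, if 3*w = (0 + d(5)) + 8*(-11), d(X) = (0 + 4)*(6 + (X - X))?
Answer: -192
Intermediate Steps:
d(X) = 24 (d(X) = 4*(6 + 0) = 4*6 = 24)
I = ⅑ (I = -⅑/(-1) = -⅑*(-1) = ⅑ ≈ 0.11111)
p = ⅑ ≈ 0.11111
w = -64/3 (w = ((0 + 24) + 8*(-11))/3 = (24 - 88)/3 = (⅓)*(-64) = -64/3 ≈ -21.333)
w/p = -64/(3*⅑) = -64/3*9 = -192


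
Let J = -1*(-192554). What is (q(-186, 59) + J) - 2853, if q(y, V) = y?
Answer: 189515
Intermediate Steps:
J = 192554
(q(-186, 59) + J) - 2853 = (-186 + 192554) - 2853 = 192368 - 2853 = 189515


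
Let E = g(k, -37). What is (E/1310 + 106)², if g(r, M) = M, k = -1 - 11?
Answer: 19271825329/1716100 ≈ 11230.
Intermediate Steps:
k = -12
E = -37
(E/1310 + 106)² = (-37/1310 + 106)² = (138823/1310)² = 19271825329/1716100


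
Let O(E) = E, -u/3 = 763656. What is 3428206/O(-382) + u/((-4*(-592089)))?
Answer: -338336974963/37696333 ≈ -8975.3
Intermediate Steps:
u = -2290968 (u = -3*763656 = -2290968)
3428206/O(-382) + u/((-4*(-592089))) = 3428206/(-382) - 2290968/((-4*(-592089))) = 3428206*(-1/382) - 2290968/2368356 = -1714103/191 - 2290968*1/2368356 = -1714103/191 - 190914/197363 = -338336974963/37696333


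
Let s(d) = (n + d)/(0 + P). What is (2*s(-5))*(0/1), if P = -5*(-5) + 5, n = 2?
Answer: 0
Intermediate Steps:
P = 30 (P = 25 + 5 = 30)
s(d) = 1/15 + d/30 (s(d) = (2 + d)/(0 + 30) = (2 + d)/30 = (2 + d)*(1/30) = 1/15 + d/30)
(2*s(-5))*(0/1) = (2*(1/15 + (1/30)*(-5)))*(0/1) = (2*(1/15 - 1/6))*(0*1) = (2*(-1/10))*0 = -1/5*0 = 0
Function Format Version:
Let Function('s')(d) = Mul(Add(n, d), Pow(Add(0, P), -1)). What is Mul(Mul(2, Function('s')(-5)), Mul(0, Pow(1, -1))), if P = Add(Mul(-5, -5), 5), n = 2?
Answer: 0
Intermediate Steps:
P = 30 (P = Add(25, 5) = 30)
Function('s')(d) = Add(Rational(1, 15), Mul(Rational(1, 30), d)) (Function('s')(d) = Mul(Add(2, d), Pow(Add(0, 30), -1)) = Mul(Add(2, d), Pow(30, -1)) = Mul(Add(2, d), Rational(1, 30)) = Add(Rational(1, 15), Mul(Rational(1, 30), d)))
Mul(Mul(2, Function('s')(-5)), Mul(0, Pow(1, -1))) = Mul(Mul(2, Add(Rational(1, 15), Mul(Rational(1, 30), -5))), Mul(0, Pow(1, -1))) = Mul(Mul(2, Add(Rational(1, 15), Rational(-1, 6))), Mul(0, 1)) = Mul(Mul(2, Rational(-1, 10)), 0) = Mul(Rational(-1, 5), 0) = 0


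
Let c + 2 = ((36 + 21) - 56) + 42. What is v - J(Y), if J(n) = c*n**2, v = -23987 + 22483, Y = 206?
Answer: -1741380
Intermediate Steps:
c = 41 (c = -2 + (((36 + 21) - 56) + 42) = -2 + ((57 - 56) + 42) = -2 + (1 + 42) = -2 + 43 = 41)
v = -1504
J(n) = 41*n**2
v - J(Y) = -1504 - 41*206**2 = -1504 - 41*42436 = -1504 - 1*1739876 = -1504 - 1739876 = -1741380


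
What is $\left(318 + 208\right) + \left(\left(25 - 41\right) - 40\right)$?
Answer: $470$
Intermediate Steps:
$\left(318 + 208\right) + \left(\left(25 - 41\right) - 40\right) = 526 - 56 = 470$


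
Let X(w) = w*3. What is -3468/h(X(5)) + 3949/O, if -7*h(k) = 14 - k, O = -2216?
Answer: -53799565/2216 ≈ -24278.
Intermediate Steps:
X(w) = 3*w
h(k) = -2 + k/7 (h(k) = -(14 - k)/7 = -2 + k/7)
-3468/h(X(5)) + 3949/O = -3468/(-2 + (3*5)/7) + 3949/(-2216) = -3468/(-2 + (⅐)*15) + 3949*(-1/2216) = -3468/(-2 + 15/7) - 3949/2216 = -3468/⅐ - 3949/2216 = -3468*7 - 3949/2216 = -24276 - 3949/2216 = -53799565/2216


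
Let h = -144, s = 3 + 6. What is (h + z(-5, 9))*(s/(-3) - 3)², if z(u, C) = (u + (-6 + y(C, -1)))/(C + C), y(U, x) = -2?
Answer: -5210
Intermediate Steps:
s = 9
z(u, C) = (-8 + u)/(2*C) (z(u, C) = (u + (-6 - 2))/(C + C) = (u - 8)/((2*C)) = (-8 + u)*(1/(2*C)) = (-8 + u)/(2*C))
(h + z(-5, 9))*(s/(-3) - 3)² = (-144 + (½)*(-8 - 5)/9)*(9/(-3) - 3)² = (-144 + (½)*(⅑)*(-13))*(9*(-⅓) - 3)² = (-144 - 13/18)*(-3 - 3)² = -2605/18*(-6)² = -2605/18*36 = -5210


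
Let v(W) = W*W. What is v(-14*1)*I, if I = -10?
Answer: -1960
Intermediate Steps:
v(W) = W²
v(-14*1)*I = (-14*1)²*(-10) = (-14)²*(-10) = 196*(-10) = -1960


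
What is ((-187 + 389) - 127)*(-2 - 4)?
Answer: -450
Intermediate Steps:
((-187 + 389) - 127)*(-2 - 4) = (202 - 127)*(-6) = 75*(-6) = -450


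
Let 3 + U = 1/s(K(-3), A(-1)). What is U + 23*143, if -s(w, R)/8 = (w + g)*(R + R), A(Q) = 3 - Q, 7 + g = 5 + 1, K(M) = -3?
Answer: 841217/256 ≈ 3286.0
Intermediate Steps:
g = -1 (g = -7 + (5 + 1) = -7 + 6 = -1)
s(w, R) = -16*R*(-1 + w) (s(w, R) = -8*(w - 1)*(R + R) = -8*(-1 + w)*2*R = -16*R*(-1 + w))
U = -767/256 (U = -3 + 1/(16*(3 - 1*(-1))*(1 - 1*(-3))) = -3 + 1/(16*(3 + 1)*(1 + 3)) = -3 + 1/(16*4*4) = -3 + 1/256 = -767/256 ≈ -2.9961)
U + 23*143 = -767/256 + 23*143 = -767/256 + 3289 = 841217/256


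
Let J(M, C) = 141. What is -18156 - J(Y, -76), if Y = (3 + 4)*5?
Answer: -18297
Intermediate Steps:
Y = 35 (Y = 7*5 = 35)
-18156 - J(Y, -76) = -18156 - 1*141 = -18156 - 141 = -18297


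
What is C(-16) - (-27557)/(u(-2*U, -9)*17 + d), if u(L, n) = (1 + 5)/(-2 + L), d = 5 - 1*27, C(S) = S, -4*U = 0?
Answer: -28725/73 ≈ -393.49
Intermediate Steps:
U = 0 (U = -¼*0 = 0)
d = -22 (d = 5 - 27 = -22)
u(L, n) = 6/(-2 + L)
C(-16) - (-27557)/(u(-2*U, -9)*17 + d) = -16 - (-27557)/((6/(-2 - 2*0))*17 - 22) = -16 - (-27557)/((6/(-2 + 0))*17 - 22) = -16 - (-27557)/((6/(-2))*17 - 22) = -16 - (-27557)/((6*(-½))*17 - 22) = -16 - (-27557)/(-3*17 - 22) = -16 - (-27557)/(-51 - 22) = -16 - (-27557)/(-73) = -16 - (-27557)*(-1)/73 = -16 - 1*27557/73 = -16 - 27557/73 = -28725/73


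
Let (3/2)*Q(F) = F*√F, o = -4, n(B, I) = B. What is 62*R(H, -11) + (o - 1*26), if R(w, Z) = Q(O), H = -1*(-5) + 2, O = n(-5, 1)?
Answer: -30 - 620*I*√5/3 ≈ -30.0 - 462.12*I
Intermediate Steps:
O = -5
H = 7 (H = 5 + 2 = 7)
Q(F) = 2*F^(3/2)/3 (Q(F) = 2*(F*√F)/3 = 2*F^(3/2)/3)
R(w, Z) = -10*I*√5/3 (R(w, Z) = 2*(-5)^(3/2)/3 = 2*(-5*I*√5)/3 = -10*I*√5/3)
62*R(H, -11) + (o - 1*26) = 62*(-10*I*√5/3) + (-4 - 1*26) = -620*I*√5/3 + (-4 - 26) = -620*I*√5/3 - 30 = -30 - 620*I*√5/3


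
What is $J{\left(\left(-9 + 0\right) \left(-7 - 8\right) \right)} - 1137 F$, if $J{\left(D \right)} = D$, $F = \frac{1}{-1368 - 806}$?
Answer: $\frac{294627}{2174} \approx 135.52$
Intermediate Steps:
$F = - \frac{1}{2174}$ ($F = \frac{1}{-2174} = - \frac{1}{2174} \approx -0.00045998$)
$J{\left(\left(-9 + 0\right) \left(-7 - 8\right) \right)} - 1137 F = \left(-9 + 0\right) \left(-7 - 8\right) - - \frac{1137}{2174} = \left(-9\right) \left(-15\right) + \frac{1137}{2174} = 135 + \frac{1137}{2174} = \frac{294627}{2174}$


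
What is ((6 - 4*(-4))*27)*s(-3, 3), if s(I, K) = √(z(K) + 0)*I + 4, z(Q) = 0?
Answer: 2376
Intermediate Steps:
s(I, K) = 4 (s(I, K) = √(0 + 0)*I + 4 = √0*I + 4 = 0*I + 4 = 0 + 4 = 4)
((6 - 4*(-4))*27)*s(-3, 3) = ((6 - 4*(-4))*27)*4 = ((6 + 16)*27)*4 = (22*27)*4 = 594*4 = 2376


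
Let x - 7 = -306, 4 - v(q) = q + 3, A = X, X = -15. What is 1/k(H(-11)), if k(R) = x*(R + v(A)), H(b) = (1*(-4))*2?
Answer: -1/2392 ≈ -0.00041806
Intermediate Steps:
A = -15
v(q) = 1 - q (v(q) = 4 - (q + 3) = 4 - (3 + q) = 4 + (-3 - q) = 1 - q)
H(b) = -8 (H(b) = -4*2 = -8)
x = -299 (x = 7 - 306 = -299)
k(R) = -4784 - 299*R (k(R) = -299*(R + (1 - 1*(-15))) = -299*(R + (1 + 15)) = -299*(R + 16) = -299*(16 + R) = -4784 - 299*R)
1/k(H(-11)) = 1/(-4784 - 299*(-8)) = 1/(-4784 + 2392) = 1/(-2392) = -1/2392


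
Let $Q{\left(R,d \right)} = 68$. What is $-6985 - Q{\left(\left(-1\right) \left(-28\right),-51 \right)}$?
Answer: $-7053$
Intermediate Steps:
$-6985 - Q{\left(\left(-1\right) \left(-28\right),-51 \right)} = -6985 - 68 = -7053$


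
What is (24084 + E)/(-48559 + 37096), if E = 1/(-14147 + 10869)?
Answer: -78947351/37575714 ≈ -2.1010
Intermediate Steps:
E = -1/3278 (E = 1/(-3278) = -1/3278 ≈ -0.00030506)
(24084 + E)/(-48559 + 37096) = (24084 - 1/3278)/(-48559 + 37096) = (78947351/3278)/(-11463) = (78947351/3278)*(-1/11463) = -78947351/37575714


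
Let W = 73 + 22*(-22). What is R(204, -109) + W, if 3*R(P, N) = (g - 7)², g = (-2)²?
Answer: -408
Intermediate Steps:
g = 4
R(P, N) = 3 (R(P, N) = (4 - 7)²/3 = (⅓)*(-3)² = (⅓)*9 = 3)
W = -411 (W = 73 - 484 = -411)
R(204, -109) + W = 3 - 411 = -408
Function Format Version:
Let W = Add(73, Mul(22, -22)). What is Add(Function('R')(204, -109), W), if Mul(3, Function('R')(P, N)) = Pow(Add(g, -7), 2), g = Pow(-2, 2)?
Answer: -408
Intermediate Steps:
g = 4
Function('R')(P, N) = 3 (Function('R')(P, N) = Mul(Rational(1, 3), Pow(Add(4, -7), 2)) = Mul(Rational(1, 3), Pow(-3, 2)) = Mul(Rational(1, 3), 9) = 3)
W = -411 (W = Add(73, -484) = -411)
Add(Function('R')(204, -109), W) = Add(3, -411) = -408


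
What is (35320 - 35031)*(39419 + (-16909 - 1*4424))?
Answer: 5226854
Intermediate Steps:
(35320 - 35031)*(39419 + (-16909 - 1*4424)) = 289*(39419 + (-16909 - 4424)) = 289*(39419 - 21333) = 289*18086 = 5226854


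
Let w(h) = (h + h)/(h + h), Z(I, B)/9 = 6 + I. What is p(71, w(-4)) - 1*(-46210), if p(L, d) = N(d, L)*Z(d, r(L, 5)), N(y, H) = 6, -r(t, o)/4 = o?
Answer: 46588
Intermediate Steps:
r(t, o) = -4*o
Z(I, B) = 54 + 9*I (Z(I, B) = 9*(6 + I) = 54 + 9*I)
w(h) = 1 (w(h) = (2*h)/((2*h)) = (2*h)*(1/(2*h)) = 1)
p(L, d) = 324 + 54*d (p(L, d) = 6*(54 + 9*d) = 324 + 54*d)
p(71, w(-4)) - 1*(-46210) = (324 + 54*1) - 1*(-46210) = (324 + 54) + 46210 = 378 + 46210 = 46588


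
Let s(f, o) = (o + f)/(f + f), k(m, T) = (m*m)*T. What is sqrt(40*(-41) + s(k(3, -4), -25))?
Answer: I*sqrt(236038)/12 ≈ 40.486*I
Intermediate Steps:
k(m, T) = T*m**2 (k(m, T) = m**2*T = T*m**2)
s(f, o) = (f + o)/(2*f) (s(f, o) = (f + o)/((2*f)) = (f + o)*(1/(2*f)) = (f + o)/(2*f))
sqrt(40*(-41) + s(k(3, -4), -25)) = sqrt(40*(-41) + (-4*3**2 - 25)/(2*((-4*3**2)))) = sqrt(-1640 + (-4*9 - 25)/(2*((-4*9)))) = sqrt(-1640 + (1/2)*(-36 - 25)/(-36)) = sqrt(-1640 + (1/2)*(-1/36)*(-61)) = sqrt(-1640 + 61/72) = sqrt(-118019/72) = I*sqrt(236038)/12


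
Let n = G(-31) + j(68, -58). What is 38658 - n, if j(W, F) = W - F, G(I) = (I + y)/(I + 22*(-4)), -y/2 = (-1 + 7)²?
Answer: 4585205/119 ≈ 38531.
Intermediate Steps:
y = -72 (y = -2*(-1 + 7)² = -2*6² = -2*36 = -72)
G(I) = (-72 + I)/(-88 + I) (G(I) = (I - 72)/(I + 22*(-4)) = (-72 + I)/(I - 88) = (-72 + I)/(-88 + I))
n = 15097/119 (n = (-72 - 31)/(-88 - 31) + (68 - 1*(-58)) = -103/(-119) + (68 + 58) = -1/119*(-103) + 126 = 103/119 + 126 = 15097/119 ≈ 126.87)
38658 - n = 38658 - 1*15097/119 = 38658 - 15097/119 = 4585205/119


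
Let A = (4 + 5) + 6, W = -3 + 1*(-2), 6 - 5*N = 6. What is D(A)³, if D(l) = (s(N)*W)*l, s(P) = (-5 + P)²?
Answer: -6591796875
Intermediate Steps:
N = 0 (N = 6/5 - ⅕*6 = 6/5 - 6/5 = 0)
W = -5 (W = -3 - 2 = -5)
A = 15 (A = 9 + 6 = 15)
D(l) = -125*l (D(l) = ((-5 + 0)²*(-5))*l = ((-5)²*(-5))*l = (25*(-5))*l = -125*l)
D(A)³ = (-125*15)³ = (-1875)³ = -6591796875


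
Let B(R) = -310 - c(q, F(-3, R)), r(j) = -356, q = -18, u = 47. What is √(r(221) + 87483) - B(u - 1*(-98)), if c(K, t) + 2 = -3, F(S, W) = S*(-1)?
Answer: 305 + √87127 ≈ 600.17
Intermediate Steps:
F(S, W) = -S
c(K, t) = -5 (c(K, t) = -2 - 3 = -5)
B(R) = -305 (B(R) = -310 - 1*(-5) = -310 + 5 = -305)
√(r(221) + 87483) - B(u - 1*(-98)) = √(-356 + 87483) - 1*(-305) = √87127 + 305 = 305 + √87127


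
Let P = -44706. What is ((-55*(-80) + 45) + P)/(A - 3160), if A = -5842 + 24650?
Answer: -247/96 ≈ -2.5729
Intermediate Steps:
A = 18808
((-55*(-80) + 45) + P)/(A - 3160) = ((-55*(-80) + 45) - 44706)/(18808 - 3160) = ((4400 + 45) - 44706)/15648 = (4445 - 44706)*(1/15648) = -40261*1/15648 = -247/96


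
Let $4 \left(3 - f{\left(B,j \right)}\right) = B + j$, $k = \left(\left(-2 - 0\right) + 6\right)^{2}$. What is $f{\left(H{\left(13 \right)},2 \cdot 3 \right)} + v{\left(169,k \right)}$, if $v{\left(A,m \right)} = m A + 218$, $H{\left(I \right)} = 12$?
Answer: $\frac{5841}{2} \approx 2920.5$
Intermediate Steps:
$k = 16$ ($k = \left(\left(-2 + 0\right) + 6\right)^{2} = \left(-2 + 6\right)^{2} = 4^{2} = 16$)
$v{\left(A,m \right)} = 218 + A m$ ($v{\left(A,m \right)} = A m + 218 = 218 + A m$)
$f{\left(B,j \right)} = 3 - \frac{B}{4} - \frac{j}{4}$ ($f{\left(B,j \right)} = 3 - \frac{B + j}{4} = 3 - \left(\frac{B}{4} + \frac{j}{4}\right) = 3 - \frac{B}{4} - \frac{j}{4}$)
$f{\left(H{\left(13 \right)},2 \cdot 3 \right)} + v{\left(169,k \right)} = \left(3 - 3 - \frac{2 \cdot 3}{4}\right) + \left(218 + 169 \cdot 16\right) = \left(3 - 3 - \frac{3}{2}\right) + \left(218 + 2704\right) = \left(3 - 3 - \frac{3}{2}\right) + 2922 = - \frac{3}{2} + 2922 = \frac{5841}{2}$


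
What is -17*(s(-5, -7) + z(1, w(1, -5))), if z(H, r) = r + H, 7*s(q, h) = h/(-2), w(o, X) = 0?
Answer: -51/2 ≈ -25.500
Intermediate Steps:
s(q, h) = -h/14 (s(q, h) = (h/(-2))/7 = (h*(-1/2))/7 = (-h/2)/7 = -h/14)
z(H, r) = H + r
-17*(s(-5, -7) + z(1, w(1, -5))) = -17*(-1/14*(-7) + (1 + 0)) = -17*(1/2 + 1) = -17*3/2 = -51/2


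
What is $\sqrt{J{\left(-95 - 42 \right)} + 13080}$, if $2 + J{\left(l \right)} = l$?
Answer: $\sqrt{12941} \approx 113.76$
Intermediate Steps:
$J{\left(l \right)} = -2 + l$
$\sqrt{J{\left(-95 - 42 \right)} + 13080} = \sqrt{\left(-2 - 137\right) + 13080} = \sqrt{-139 + 13080} = \sqrt{12941}$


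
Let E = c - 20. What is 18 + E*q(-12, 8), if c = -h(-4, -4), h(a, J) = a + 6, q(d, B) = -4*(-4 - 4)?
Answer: -686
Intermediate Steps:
q(d, B) = 32 (q(d, B) = -4*(-8) = 32)
h(a, J) = 6 + a
c = -2 (c = -(6 - 4) = -1*2 = -2)
E = -22 (E = -2 - 20 = -22)
18 + E*q(-12, 8) = 18 - 22*32 = 18 - 704 = -686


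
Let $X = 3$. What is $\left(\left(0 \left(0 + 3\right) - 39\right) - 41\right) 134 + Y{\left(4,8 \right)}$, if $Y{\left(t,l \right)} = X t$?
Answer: $-10708$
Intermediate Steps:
$Y{\left(t,l \right)} = 3 t$
$\left(\left(0 \left(0 + 3\right) - 39\right) - 41\right) 134 + Y{\left(4,8 \right)} = \left(\left(0 \left(0 + 3\right) - 39\right) - 41\right) 134 + 3 \cdot 4 = \left(\left(0 \cdot 3 - 39\right) - 41\right) 134 + 12 = \left(\left(0 - 39\right) - 41\right) 134 + 12 = \left(-39 - 41\right) 134 + 12 = \left(-80\right) 134 + 12 = -10720 + 12 = -10708$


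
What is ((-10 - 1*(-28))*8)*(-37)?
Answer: -5328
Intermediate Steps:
((-10 - 1*(-28))*8)*(-37) = ((-10 + 28)*8)*(-37) = (18*8)*(-37) = 144*(-37) = -5328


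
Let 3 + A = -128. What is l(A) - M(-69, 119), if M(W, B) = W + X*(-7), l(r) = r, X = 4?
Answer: -34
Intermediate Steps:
A = -131 (A = -3 - 128 = -131)
M(W, B) = -28 + W (M(W, B) = W + 4*(-7) = W - 28 = -28 + W)
l(A) - M(-69, 119) = -131 - (-28 - 69) = -131 - 1*(-97) = -131 + 97 = -34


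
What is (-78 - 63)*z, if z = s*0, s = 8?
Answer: 0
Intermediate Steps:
z = 0 (z = 8*0 = 0)
(-78 - 63)*z = (-78 - 63)*0 = -141*0 = 0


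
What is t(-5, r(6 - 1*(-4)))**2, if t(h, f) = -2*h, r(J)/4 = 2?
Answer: 100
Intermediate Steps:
r(J) = 8 (r(J) = 4*2 = 8)
t(-5, r(6 - 1*(-4)))**2 = (-2*(-5))**2 = 10**2 = 100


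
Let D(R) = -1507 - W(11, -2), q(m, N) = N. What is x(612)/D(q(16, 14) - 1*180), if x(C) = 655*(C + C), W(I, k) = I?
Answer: -133620/253 ≈ -528.14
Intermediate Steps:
x(C) = 1310*C (x(C) = 655*(2*C) = 1310*C)
D(R) = -1518 (D(R) = -1507 - 1*11 = -1507 - 11 = -1518)
x(612)/D(q(16, 14) - 1*180) = (1310*612)/(-1518) = 801720*(-1/1518) = -133620/253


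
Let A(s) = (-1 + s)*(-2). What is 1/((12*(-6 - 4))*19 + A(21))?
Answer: -1/2320 ≈ -0.00043103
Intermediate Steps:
A(s) = 2 - 2*s
1/((12*(-6 - 4))*19 + A(21)) = 1/((12*(-6 - 4))*19 + (2 - 2*21)) = 1/((12*(-10))*19 + (2 - 42)) = 1/(-120*19 - 40) = 1/(-2280 - 40) = 1/(-2320) = -1/2320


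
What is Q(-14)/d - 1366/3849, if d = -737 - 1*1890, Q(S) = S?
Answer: -3534596/10111323 ≈ -0.34957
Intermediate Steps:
d = -2627 (d = -737 - 1890 = -2627)
Q(-14)/d - 1366/3849 = -14/(-2627) - 1366/3849 = -14*(-1/2627) - 1366*1/3849 = 14/2627 - 1366/3849 = -3534596/10111323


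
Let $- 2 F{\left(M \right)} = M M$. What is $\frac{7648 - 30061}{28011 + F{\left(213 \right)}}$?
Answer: $- \frac{14942}{3551} \approx -4.2078$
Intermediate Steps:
$F{\left(M \right)} = - \frac{M^{2}}{2}$ ($F{\left(M \right)} = - \frac{M M}{2} = - \frac{M^{2}}{2}$)
$\frac{7648 - 30061}{28011 + F{\left(213 \right)}} = \frac{7648 - 30061}{28011 - \frac{213^{2}}{2}} = - \frac{22413}{28011 - \frac{45369}{2}} = - \frac{22413}{\frac{10653}{2}} = \left(-22413\right) \frac{2}{10653} = - \frac{14942}{3551}$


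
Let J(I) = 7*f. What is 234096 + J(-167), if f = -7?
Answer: 234047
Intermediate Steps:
J(I) = -49 (J(I) = 7*(-7) = -49)
234096 + J(-167) = 234096 - 49 = 234047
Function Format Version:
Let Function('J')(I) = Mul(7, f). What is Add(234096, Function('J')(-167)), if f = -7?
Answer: 234047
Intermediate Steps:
Function('J')(I) = -49 (Function('J')(I) = Mul(7, -7) = -49)
Add(234096, Function('J')(-167)) = Add(234096, -49) = 234047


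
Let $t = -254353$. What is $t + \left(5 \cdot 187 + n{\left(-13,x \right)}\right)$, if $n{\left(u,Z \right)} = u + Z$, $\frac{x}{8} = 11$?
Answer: $-253343$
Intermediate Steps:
$x = 88$ ($x = 8 \cdot 11 = 88$)
$n{\left(u,Z \right)} = Z + u$
$t + \left(5 \cdot 187 + n{\left(-13,x \right)}\right) = -254353 + \left(5 \cdot 187 + \left(88 - 13\right)\right) = -254353 + \left(935 + 75\right) = -254353 + 1010 = -253343$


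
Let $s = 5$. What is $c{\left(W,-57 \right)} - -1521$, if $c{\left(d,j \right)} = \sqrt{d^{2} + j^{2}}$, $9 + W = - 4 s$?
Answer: $1521 + \sqrt{4090} \approx 1585.0$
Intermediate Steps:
$W = -29$ ($W = -9 - 20 = -29$)
$c{\left(W,-57 \right)} - -1521 = \sqrt{\left(-29\right)^{2} + \left(-57\right)^{2}} - -1521 = \sqrt{841 + 3249} + 1521 = \sqrt{4090} + 1521 = 1521 + \sqrt{4090}$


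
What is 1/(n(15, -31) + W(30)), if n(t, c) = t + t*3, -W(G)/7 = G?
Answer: -1/150 ≈ -0.0066667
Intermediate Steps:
W(G) = -7*G
n(t, c) = 4*t (n(t, c) = t + 3*t = 4*t)
1/(n(15, -31) + W(30)) = 1/(4*15 - 7*30) = 1/(60 - 210) = 1/(-150) = -1/150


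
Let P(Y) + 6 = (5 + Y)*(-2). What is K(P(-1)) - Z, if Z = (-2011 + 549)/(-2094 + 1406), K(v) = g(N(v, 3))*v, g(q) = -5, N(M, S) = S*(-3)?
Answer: 543/8 ≈ 67.875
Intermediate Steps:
N(M, S) = -3*S
P(Y) = -16 - 2*Y (P(Y) = -6 + (5 + Y)*(-2) = -6 + (-10 - 2*Y) = -16 - 2*Y)
K(v) = -5*v
Z = 17/8 (Z = -1462/(-688) = -1462*(-1/688) = 17/8 ≈ 2.1250)
K(P(-1)) - Z = -5*(-16 - 2*(-1)) - 1*17/8 = -5*(-16 + 2) - 17/8 = -5*(-14) - 17/8 = 70 - 17/8 = 543/8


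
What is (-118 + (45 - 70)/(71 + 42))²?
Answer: 178462881/12769 ≈ 13976.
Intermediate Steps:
(-118 + (45 - 70)/(71 + 42))² = (-118 - 25/113)² = (-13359/113)² = 178462881/12769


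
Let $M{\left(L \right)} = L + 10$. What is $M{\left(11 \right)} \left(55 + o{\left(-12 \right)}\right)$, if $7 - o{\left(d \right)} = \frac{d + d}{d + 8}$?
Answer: $1176$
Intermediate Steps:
$o{\left(d \right)} = 7 - \frac{2 d}{8 + d}$ ($o{\left(d \right)} = 7 - \frac{d + d}{d + 8} = 7 - \frac{2 d}{8 + d}$)
$M{\left(L \right)} = 10 + L$
$M{\left(11 \right)} \left(55 + o{\left(-12 \right)}\right) = \left(10 + 11\right) \left(55 + \frac{56 + 5 \left(-12\right)}{8 - 12}\right) = 21 \left(55 + \frac{56 - 60}{-4}\right) = 21 \left(55 - -1\right) = 21 \left(55 + 1\right) = 21 \cdot 56 = 1176$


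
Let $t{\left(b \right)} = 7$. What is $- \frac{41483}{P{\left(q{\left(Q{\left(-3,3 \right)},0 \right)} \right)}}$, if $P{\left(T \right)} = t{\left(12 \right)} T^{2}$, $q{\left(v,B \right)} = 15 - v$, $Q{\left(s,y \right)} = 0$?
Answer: $- \frac{41483}{1575} \approx -26.338$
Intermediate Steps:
$P{\left(T \right)} = 7 T^{2}$
$- \frac{41483}{P{\left(q{\left(Q{\left(-3,3 \right)},0 \right)} \right)}} = - \frac{41483}{7 \left(15 - 0\right)^{2}} = - \frac{41483}{7 \left(15 + 0\right)^{2}} = - \frac{41483}{7 \cdot 15^{2}} = - \frac{41483}{7 \cdot 225} = - \frac{41483}{1575}$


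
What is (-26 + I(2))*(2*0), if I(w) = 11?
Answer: 0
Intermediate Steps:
(-26 + I(2))*(2*0) = (-26 + 11)*(2*0) = -15*0 = 0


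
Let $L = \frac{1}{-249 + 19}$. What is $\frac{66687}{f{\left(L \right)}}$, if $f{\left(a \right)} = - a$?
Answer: $15338010$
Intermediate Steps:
$L = - \frac{1}{230}$ ($L = \frac{1}{-230} = - \frac{1}{230} \approx -0.0043478$)
$\frac{66687}{f{\left(L \right)}} = \frac{66687}{\left(-1\right) \left(- \frac{1}{230}\right)} = 66687 \frac{1}{\frac{1}{230}} = 66687 \cdot 230 = 15338010$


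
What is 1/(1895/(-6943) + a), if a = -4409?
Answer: -6943/30613582 ≈ -0.00022679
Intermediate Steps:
1/(1895/(-6943) + a) = 1/(1895/(-6943) - 4409) = 1/(1895*(-1/6943) - 4409) = 1/(-1895/6943 - 4409) = 1/(-30613582/6943) = -6943/30613582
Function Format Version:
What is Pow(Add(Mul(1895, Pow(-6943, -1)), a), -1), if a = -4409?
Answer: Rational(-6943, 30613582) ≈ -0.00022679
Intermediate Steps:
Pow(Add(Mul(1895, Pow(-6943, -1)), a), -1) = Pow(Add(Mul(1895, Pow(-6943, -1)), -4409), -1) = Pow(Add(Mul(1895, Rational(-1, 6943)), -4409), -1) = Pow(Add(Rational(-1895, 6943), -4409), -1) = Pow(Rational(-30613582, 6943), -1) = Rational(-6943, 30613582)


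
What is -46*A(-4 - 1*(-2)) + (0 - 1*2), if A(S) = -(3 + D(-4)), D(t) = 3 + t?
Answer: 90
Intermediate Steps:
A(S) = -2 (A(S) = -(3 + (3 - 4)) = -(3 - 1) = -1*2 = -2)
-46*A(-4 - 1*(-2)) + (0 - 1*2) = -46*(-2) + (0 - 1*2) = 92 + (0 - 2) = 92 - 2 = 90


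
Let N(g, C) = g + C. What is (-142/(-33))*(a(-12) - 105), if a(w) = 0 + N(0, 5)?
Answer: -14200/33 ≈ -430.30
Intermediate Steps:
N(g, C) = C + g
a(w) = 5 (a(w) = 0 + (5 + 0) = 0 + 5 = 5)
(-142/(-33))*(a(-12) - 105) = (-142/(-33))*(5 - 105) = -142*(-1/33)*(-100) = (142/33)*(-100) = -14200/33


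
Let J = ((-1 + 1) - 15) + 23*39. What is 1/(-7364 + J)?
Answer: -1/6482 ≈ -0.00015427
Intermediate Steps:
J = 882 (J = (0 - 15) + 897 = -15 + 897 = 882)
1/(-7364 + J) = 1/(-7364 + 882) = 1/(-6482) = -1/6482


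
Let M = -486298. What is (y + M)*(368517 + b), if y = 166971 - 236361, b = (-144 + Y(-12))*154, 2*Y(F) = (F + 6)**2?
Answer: -193997904744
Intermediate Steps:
Y(F) = (6 + F)**2/2 (Y(F) = (F + 6)**2/2 = (6 + F)**2/2)
b = -19404 (b = (-144 + (6 - 12)**2/2)*154 = (-144 + (1/2)*(-6)**2)*154 = (-144 + (1/2)*36)*154 = (-144 + 18)*154 = -126*154 = -19404)
y = -69390
(y + M)*(368517 + b) = (-69390 - 486298)*(368517 - 19404) = -555688*349113 = -193997904744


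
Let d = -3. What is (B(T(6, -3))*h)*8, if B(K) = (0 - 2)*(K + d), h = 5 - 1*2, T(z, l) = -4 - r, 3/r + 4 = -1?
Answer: 1536/5 ≈ 307.20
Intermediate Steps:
r = -⅗ (r = 3/(-4 - 1) = 3/(-5) = 3*(-⅕) = -⅗ ≈ -0.60000)
T(z, l) = -17/5 (T(z, l) = -4 - 1*(-⅗) = -4 + ⅗ = -17/5)
h = 3 (h = 5 - 2 = 3)
B(K) = 6 - 2*K (B(K) = (0 - 2)*(K - 3) = -2*(-3 + K) = 6 - 2*K)
(B(T(6, -3))*h)*8 = ((6 - 2*(-17/5))*3)*8 = ((6 + 34/5)*3)*8 = ((64/5)*3)*8 = (192/5)*8 = 1536/5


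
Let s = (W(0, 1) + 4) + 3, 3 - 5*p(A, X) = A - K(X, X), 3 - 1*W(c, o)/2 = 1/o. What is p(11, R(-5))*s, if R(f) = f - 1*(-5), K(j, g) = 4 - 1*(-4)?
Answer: 0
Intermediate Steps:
K(j, g) = 8 (K(j, g) = 4 + 4 = 8)
W(c, o) = 6 - 2/o
R(f) = 5 + f (R(f) = f + 5 = 5 + f)
p(A, X) = 11/5 - A/5 (p(A, X) = ⅗ - (A - 1*8)/5 = ⅗ - (A - 8)/5 = ⅗ - (-8 + A)/5 = ⅗ + (8/5 - A/5) = 11/5 - A/5)
s = 11 (s = ((6 - 2/1) + 4) + 3 = ((6 - 2*1) + 4) + 3 = ((6 - 2) + 4) + 3 = (4 + 4) + 3 = 8 + 3 = 11)
p(11, R(-5))*s = (11/5 - ⅕*11)*11 = (11/5 - 11/5)*11 = 0*11 = 0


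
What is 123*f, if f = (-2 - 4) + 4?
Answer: -246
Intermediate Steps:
f = -2 (f = -6 + 4 = -2)
123*f = 123*(-2) = -246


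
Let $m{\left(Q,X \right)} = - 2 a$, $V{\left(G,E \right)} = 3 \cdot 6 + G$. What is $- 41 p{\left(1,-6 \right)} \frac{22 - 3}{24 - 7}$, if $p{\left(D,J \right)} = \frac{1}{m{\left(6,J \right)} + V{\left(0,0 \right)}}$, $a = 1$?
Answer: $- \frac{779}{272} \approx -2.864$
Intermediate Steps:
$V{\left(G,E \right)} = 18 + G$
$m{\left(Q,X \right)} = -2$ ($m{\left(Q,X \right)} = \left(-2\right) 1 = -2$)
$p{\left(D,J \right)} = \frac{1}{16}$ ($p{\left(D,J \right)} = \frac{1}{-2 + \left(18 + 0\right)} = \frac{1}{-2 + 18} = \frac{1}{16}$)
$- 41 p{\left(1,-6 \right)} \frac{22 - 3}{24 - 7} = \left(-41\right) \frac{1}{16} \frac{22 - 3}{24 - 7} = - \frac{41 \cdot \frac{19}{17}}{16} = - \frac{41 \cdot 19 \cdot \frac{1}{17}}{16} = \left(- \frac{41}{16}\right) \frac{19}{17} = - \frac{779}{272}$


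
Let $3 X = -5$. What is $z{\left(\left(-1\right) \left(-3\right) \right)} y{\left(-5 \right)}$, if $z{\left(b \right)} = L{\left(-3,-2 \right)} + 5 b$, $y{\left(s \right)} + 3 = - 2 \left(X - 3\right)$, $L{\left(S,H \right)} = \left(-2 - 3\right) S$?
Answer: $190$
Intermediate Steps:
$X = - \frac{5}{3}$ ($X = \frac{1}{3} \left(-5\right) = - \frac{5}{3} \approx -1.6667$)
$L{\left(S,H \right)} = - 5 S$
$y{\left(s \right)} = \frac{19}{3}$ ($y{\left(s \right)} = -3 - 2 \left(- \frac{5}{3} - 3\right) = -3 - - \frac{28}{3} = -3 + \frac{28}{3} = \frac{19}{3}$)
$z{\left(b \right)} = 15 + 5 b$ ($z{\left(b \right)} = \left(-5\right) \left(-3\right) + 5 b = 15 + 5 b$)
$z{\left(\left(-1\right) \left(-3\right) \right)} y{\left(-5 \right)} = \left(15 + 5 \left(\left(-1\right) \left(-3\right)\right)\right) \frac{19}{3} = \left(15 + 5 \cdot 3\right) \frac{19}{3} = \left(15 + 15\right) \frac{19}{3} = 30 \cdot \frac{19}{3} = 190$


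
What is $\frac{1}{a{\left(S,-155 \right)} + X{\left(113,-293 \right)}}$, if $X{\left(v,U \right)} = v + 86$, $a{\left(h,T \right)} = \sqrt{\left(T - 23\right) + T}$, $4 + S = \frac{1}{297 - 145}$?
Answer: $\frac{199}{39934} - \frac{3 i \sqrt{37}}{39934} \approx 0.0049832 - 0.00045696 i$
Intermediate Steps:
$S = - \frac{607}{152}$ ($S = -4 + \frac{1}{297 - 145} = -4 + \frac{1}{152} = - \frac{607}{152} \approx -3.9934$)
$a{\left(h,T \right)} = \sqrt{-23 + 2 T}$ ($a{\left(h,T \right)} = \sqrt{\left(-23 + T\right) + T} = \sqrt{-23 + 2 T}$)
$X{\left(v,U \right)} = 86 + v$
$\frac{1}{a{\left(S,-155 \right)} + X{\left(113,-293 \right)}} = \frac{1}{\sqrt{-23 + 2 \left(-155\right)} + \left(86 + 113\right)} = \frac{1}{\sqrt{-23 - 310} + 199} = \frac{1}{\sqrt{-333} + 199} = \frac{1}{3 i \sqrt{37} + 199} = \frac{1}{199 + 3 i \sqrt{37}}$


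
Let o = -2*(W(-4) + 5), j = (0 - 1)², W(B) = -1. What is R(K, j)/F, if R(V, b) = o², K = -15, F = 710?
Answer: 32/355 ≈ 0.090141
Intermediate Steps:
j = 1 (j = (-1)² = 1)
o = -8 (o = -2*(-1 + 5) = -2*4 = -8)
R(V, b) = 64 (R(V, b) = (-8)² = 64)
R(K, j)/F = 64/710 = 64*(1/710) = 32/355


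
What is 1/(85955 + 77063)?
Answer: 1/163018 ≈ 6.1343e-6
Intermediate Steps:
1/(85955 + 77063) = 1/163018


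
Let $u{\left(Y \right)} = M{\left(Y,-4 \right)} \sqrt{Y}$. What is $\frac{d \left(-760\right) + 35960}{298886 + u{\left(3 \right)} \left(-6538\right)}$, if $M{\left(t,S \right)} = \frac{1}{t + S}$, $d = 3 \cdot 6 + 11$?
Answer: $\frac{74294520}{1592939369} - \frac{1625160 \sqrt{3}}{1592939369} \approx 0.044873$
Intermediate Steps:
$d = 29$ ($d = 18 + 11 = 29$)
$M{\left(t,S \right)} = \frac{1}{S + t}$
$u{\left(Y \right)} = \frac{\sqrt{Y}}{-4 + Y}$
$\frac{d \left(-760\right) + 35960}{298886 + u{\left(3 \right)} \left(-6538\right)} = \frac{29 \left(-760\right) + 35960}{298886 + \frac{\sqrt{3}}{-4 + 3} \left(-6538\right)} = \frac{-22040 + 35960}{298886 + \frac{\sqrt{3}}{-1} \left(-6538\right)} = \frac{13920}{298886 + \sqrt{3} \left(-1\right) \left(-6538\right)} = \frac{13920}{298886 + - \sqrt{3} \left(-6538\right)} = \frac{13920}{298886 + 6538 \sqrt{3}}$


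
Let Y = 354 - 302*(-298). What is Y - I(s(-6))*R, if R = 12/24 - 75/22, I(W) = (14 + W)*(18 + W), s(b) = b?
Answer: 996922/11 ≈ 90629.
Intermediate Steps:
R = -32/11 (R = 12*(1/24) - 75*1/22 = 1/2 - 75/22 = -32/11 ≈ -2.9091)
Y = 90350 (Y = 354 + 89996 = 90350)
Y - I(s(-6))*R = 90350 - (252 + (-6)**2 + 32*(-6))*(-32)/11 = 90350 - (252 + 36 - 192)*(-32)/11 = 90350 - 96*(-32)/11 = 90350 - 1*(-3072/11) = 90350 + 3072/11 = 996922/11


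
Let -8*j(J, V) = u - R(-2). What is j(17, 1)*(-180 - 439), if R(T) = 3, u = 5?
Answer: 619/4 ≈ 154.75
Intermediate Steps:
j(J, V) = -¼ (j(J, V) = -(5 - 1*3)/8 = -(5 - 3)/8 = -⅛*2 = -¼)
j(17, 1)*(-180 - 439) = -(-180 - 439)/4 = -¼*(-619) = 619/4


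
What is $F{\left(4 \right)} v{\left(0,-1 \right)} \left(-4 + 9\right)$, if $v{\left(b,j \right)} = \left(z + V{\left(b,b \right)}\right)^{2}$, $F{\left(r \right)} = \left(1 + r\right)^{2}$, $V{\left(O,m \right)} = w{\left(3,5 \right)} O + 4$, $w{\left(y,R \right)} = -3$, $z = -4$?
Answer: $0$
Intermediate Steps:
$V{\left(O,m \right)} = 4 - 3 O$ ($V{\left(O,m \right)} = - 3 O + 4 = 4 - 3 O$)
$v{\left(b,j \right)} = 9 b^{2}$ ($v{\left(b,j \right)} = \left(-4 - \left(-4 + 3 b\right)\right)^{2} = \left(- 3 b\right)^{2} = 9 b^{2}$)
$F{\left(4 \right)} v{\left(0,-1 \right)} \left(-4 + 9\right) = \left(1 + 4\right)^{2} \cdot 9 \cdot 0^{2} \left(-4 + 9\right) = 5^{2} \cdot 9 \cdot 0 \cdot 5 = 25 \cdot 0 \cdot 5 = 0 \cdot 5 = 0$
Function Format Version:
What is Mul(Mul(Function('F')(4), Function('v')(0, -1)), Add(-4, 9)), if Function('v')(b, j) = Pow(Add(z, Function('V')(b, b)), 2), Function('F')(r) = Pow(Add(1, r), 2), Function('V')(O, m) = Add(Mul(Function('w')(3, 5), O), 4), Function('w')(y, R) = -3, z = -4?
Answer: 0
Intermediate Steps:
Function('V')(O, m) = Add(4, Mul(-3, O)) (Function('V')(O, m) = Add(Mul(-3, O), 4) = Add(4, Mul(-3, O)))
Function('v')(b, j) = Mul(9, Pow(b, 2)) (Function('v')(b, j) = Pow(Add(-4, Add(4, Mul(-3, b))), 2) = Pow(Mul(-3, b), 2) = Mul(9, Pow(b, 2)))
Mul(Mul(Function('F')(4), Function('v')(0, -1)), Add(-4, 9)) = Mul(Mul(Pow(Add(1, 4), 2), Mul(9, Pow(0, 2))), Add(-4, 9)) = Mul(Mul(Pow(5, 2), Mul(9, 0)), 5) = Mul(Mul(25, 0), 5) = Mul(0, 5) = 0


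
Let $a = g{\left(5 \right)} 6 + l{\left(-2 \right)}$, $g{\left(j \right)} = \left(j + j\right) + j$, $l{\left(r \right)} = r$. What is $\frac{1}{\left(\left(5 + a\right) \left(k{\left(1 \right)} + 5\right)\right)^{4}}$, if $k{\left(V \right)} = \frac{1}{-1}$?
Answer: $\frac{1}{19150131456} \approx 5.2219 \cdot 10^{-11}$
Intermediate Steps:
$k{\left(V \right)} = -1$
$g{\left(j \right)} = 3 j$ ($g{\left(j \right)} = 2 j + j = 3 j$)
$a = 88$ ($a = 3 \cdot 5 \cdot 6 - 2 = 15 \cdot 6 - 2 = 90 - 2 = 88$)
$\frac{1}{\left(\left(5 + a\right) \left(k{\left(1 \right)} + 5\right)\right)^{4}} = \frac{1}{\left(\left(5 + 88\right) \left(-1 + 5\right)\right)^{4}} = \frac{1}{\left(93 \cdot 4\right)^{4}} = \frac{1}{372^{4}} = \frac{1}{19150131456}$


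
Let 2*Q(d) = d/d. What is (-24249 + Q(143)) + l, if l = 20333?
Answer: -7831/2 ≈ -3915.5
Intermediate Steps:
Q(d) = ½ (Q(d) = (d/d)/2 = (½)*1 = ½)
(-24249 + Q(143)) + l = (-24249 + ½) + 20333 = -48497/2 + 20333 = -7831/2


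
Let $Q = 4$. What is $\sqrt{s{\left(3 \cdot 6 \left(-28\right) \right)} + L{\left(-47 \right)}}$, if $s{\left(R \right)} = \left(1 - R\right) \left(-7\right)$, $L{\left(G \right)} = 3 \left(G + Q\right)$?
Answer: $4 i \sqrt{229} \approx 60.531 i$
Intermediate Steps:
$L{\left(G \right)} = 12 + 3 G$ ($L{\left(G \right)} = 3 \left(G + 4\right) = 3 \left(4 + G\right) = 12 + 3 G$)
$s{\left(R \right)} = -7 + 7 R$
$\sqrt{s{\left(3 \cdot 6 \left(-28\right) \right)} + L{\left(-47 \right)}} = \sqrt{\left(-7 + 7 \cdot 3 \cdot 6 \left(-28\right)\right) + \left(12 + 3 \left(-47\right)\right)} = \sqrt{\left(-7 + 7 \cdot 18 \left(-28\right)\right) + \left(12 - 141\right)} = \sqrt{\left(-7 + 7 \left(-504\right)\right) - 129} = \sqrt{\left(-7 - 3528\right) - 129} = \sqrt{-3535 - 129} = \sqrt{-3664} = 4 i \sqrt{229}$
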